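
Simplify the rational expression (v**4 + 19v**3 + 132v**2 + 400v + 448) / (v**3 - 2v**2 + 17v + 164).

(v**3 + 15v**2 + 72v + 112)/(v**2 - 6v + 41)

Apply the Euclidean algorithm:
  v**4 + 19v**3 + 132v**2 + 400v + 448 = (v + 21)(v**3 - 2v**2 + 17v + 164) + (157v**2 - 121v - 2996)
  v**3 - 2v**2 + 17v + 164 = ((1/157)v - 193/24649)(157v**2 - 121v - 2996) + ((866052/24649)v + 3464208/24649)
  157v**2 - 121v - 2996 = ((3869893/866052)v - 18462101/866052)((866052/24649)v + 3464208/24649) + (0)
Last nonzero remainder: (866052/24649)v + 3464208/24649. Dividing through by 866052/24649 gives the monic gcd v + 4.
Cancel v + 4 from numerator and denominator to get the reduced form.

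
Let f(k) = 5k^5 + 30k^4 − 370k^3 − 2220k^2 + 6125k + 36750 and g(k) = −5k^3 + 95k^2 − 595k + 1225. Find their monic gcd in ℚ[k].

Apply the Euclidean algorithm:
  5k^5 + 30k^4 − 370k^3 − 2220k^2 + 6125k + 36750 = (−k^2 − 25k − 282)(−5k^3 + 95k^2 − 595k + 1225) + (10920k^2 − 131040k + 382200)
  −5k^3 + 95k^2 − 595k + 1225 = (−(1/2184)k + 1/312)(10920k^2 − 131040k + 382200) + (0)
Last nonzero remainder: 10920k^2 − 131040k + 382200. Dividing through by 10920 gives the monic gcd k^2 − 12k + 35.

k^2 − 12k + 35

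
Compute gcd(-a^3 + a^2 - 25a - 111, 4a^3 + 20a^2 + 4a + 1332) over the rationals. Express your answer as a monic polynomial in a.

a^2 - 4a + 37

Euclidean algorithm in ℚ[a]:
  -a^3 + a^2 - 25a - 111 = (-1/4)(4a^3 + 20a^2 + 4a + 1332) + (6a^2 - 24a + 222)
  4a^3 + 20a^2 + 4a + 1332 = ((2/3)a + 6)(6a^2 - 24a + 222) + (0)
Last nonzero remainder: 6a^2 - 24a + 222. Dividing through by 6 gives the monic gcd a^2 - 4a + 37.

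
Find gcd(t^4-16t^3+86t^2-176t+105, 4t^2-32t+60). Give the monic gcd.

t^2-8t+15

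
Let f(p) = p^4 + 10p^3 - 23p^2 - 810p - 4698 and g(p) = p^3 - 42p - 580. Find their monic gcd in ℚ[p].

Apply the Euclidean algorithm:
  p^4 + 10p^3 - 23p^2 - 810p - 4698 = (p + 10)(p^3 - 42p - 580) + (19p^2 + 190p + 1102)
  p^3 - 42p - 580 = ((1/19)p - 10/19)(19p^2 + 190p + 1102) + (0)
Last nonzero remainder: 19p^2 + 190p + 1102. Dividing through by 19 gives the monic gcd p^2 + 10p + 58.

p^2 + 10p + 58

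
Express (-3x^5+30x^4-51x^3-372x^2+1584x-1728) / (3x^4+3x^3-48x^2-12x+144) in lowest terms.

(-x^3+11x^2-40x+48)/(x^2-4)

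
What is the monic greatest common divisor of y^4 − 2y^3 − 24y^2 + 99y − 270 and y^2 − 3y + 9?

y^2 − 3y + 9

By polynomial division,
  y^4 − 2y^3 − 24y^2 + 99y − 270 = (y^2 + y − 30)(y^2 − 3y + 9) + (0)
The last nonzero remainder y^2 − 3y + 9 is already monic.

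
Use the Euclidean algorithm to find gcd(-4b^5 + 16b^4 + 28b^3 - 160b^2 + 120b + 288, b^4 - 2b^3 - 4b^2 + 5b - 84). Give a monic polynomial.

b^2 - b - 12

Apply the Euclidean algorithm:
  -4b^5 + 16b^4 + 28b^3 - 160b^2 + 120b + 288 = (-4b + 8)(b^4 - 2b^3 - 4b^2 + 5b - 84) + (28b^3 - 108b^2 - 256b + 960)
  b^4 - 2b^3 - 4b^2 + 5b - 84 = ((1/28)b + 13/196)(28b^3 - 108b^2 - 256b + 960) + ((603/49)b^2 - (603/49)b - 7236/49)
  28b^3 - 108b^2 - 256b + 960 = ((1372/603)b - 3920/603)((603/49)b^2 - (603/49)b - 7236/49) + (0)
Last nonzero remainder: (603/49)b^2 - (603/49)b - 7236/49. Dividing through by 603/49 gives the monic gcd b^2 - b - 12.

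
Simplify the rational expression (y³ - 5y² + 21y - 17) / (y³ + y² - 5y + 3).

Euclidean algorithm in ℚ[y]:
  y³ - 5y² + 21y - 17 = (y³ + y² - 5y + 3) + (-6y² + 26y - 20)
  y³ + y² - 5y + 3 = (-(1/6)y - 8/9)(-6y² + 26y - 20) + ((133/9)y - 133/9)
  -6y² + 26y - 20 = (-(54/133)y + 180/133)((133/9)y - 133/9) + (0)
Last nonzero remainder: (133/9)y - 133/9. Dividing through by 133/9 gives the monic gcd y - 1.
Cancel y - 1 from numerator and denominator to get the reduced form.

(y² - 4y + 17)/(y² + 2y - 3)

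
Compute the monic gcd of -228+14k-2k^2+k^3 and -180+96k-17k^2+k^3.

-6+k

Apply the Euclidean algorithm:
  k^3-2k^2+14k-228 = (k^3-17k^2+96k-180) + (15k^2-82k-48)
  k^3-17k^2+96k-180 = ((1/15)k-173/225)(15k^2-82k-48) + ((8134/225)k-16268/75)
  15k^2-82k-48 = ((3375/8134)k+900/4067)((8134/225)k-16268/75) + (0)
Last nonzero remainder: (8134/225)k-16268/75. Dividing through by 8134/225 gives the monic gcd k-6.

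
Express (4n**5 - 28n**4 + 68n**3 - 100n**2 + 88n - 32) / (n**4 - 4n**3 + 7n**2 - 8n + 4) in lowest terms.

(4n**2 - 20n + 16)/(n - 2)

By polynomial division,
  4n**5 - 28n**4 + 68n**3 - 100n**2 + 88n - 32 = (4n - 12)(n**4 - 4n**3 + 7n**2 - 8n + 4) + (-8n**3 + 16n**2 - 24n + 16)
  n**4 - 4n**3 + 7n**2 - 8n + 4 = (-(1/8)n + 1/4)(-8n**3 + 16n**2 - 24n + 16) + (0)
Last nonzero remainder: -8n**3 + 16n**2 - 24n + 16. Dividing through by -8 gives the monic gcd n**3 - 2n**2 + 3n - 2.
Cancel n**3 - 2n**2 + 3n - 2 from numerator and denominator to get the reduced form.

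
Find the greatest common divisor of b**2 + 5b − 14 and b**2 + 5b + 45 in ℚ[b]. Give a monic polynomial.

By polynomial division,
  b**2 + 5b − 14 = (b**2 + 5b + 45) + (−59)
  b**2 + 5b + 45 = (−(1/59)b**2 − (5/59)b − 45/59)(−59) + (0)
The last nonzero remainder is the constant −59, so the polynomials are coprime and gcd = 1.

1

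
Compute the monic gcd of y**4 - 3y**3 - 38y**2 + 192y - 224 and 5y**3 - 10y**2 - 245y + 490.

Euclidean algorithm in ℚ[y]:
  y**4 - 3y**3 - 38y**2 + 192y - 224 = ((1/5)y - 1/5)(5y**3 - 10y**2 - 245y + 490) + (9y**2 + 45y - 126)
  5y**3 - 10y**2 - 245y + 490 = ((5/9)y - 35/9)(9y**2 + 45y - 126) + (0)
Last nonzero remainder: 9y**2 + 45y - 126. Dividing through by 9 gives the monic gcd y**2 + 5y - 14.

y**2 + 5y - 14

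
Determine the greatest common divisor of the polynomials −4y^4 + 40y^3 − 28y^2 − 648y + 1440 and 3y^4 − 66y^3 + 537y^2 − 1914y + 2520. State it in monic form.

y^2 − 11y + 30

Repeated division with remainder:
  −4y^4 + 40y^3 − 28y^2 − 648y + 1440 = (−4/3)(3y^4 − 66y^3 + 537y^2 − 1914y + 2520) + (−48y^3 + 688y^2 − 3200y + 4800)
  3y^4 − 66y^3 + 537y^2 − 1914y + 2520 = (−(1/16)y + 23/48)(−48y^3 + 688y^2 − 3200y + 4800) + ((22/3)y^2 − (242/3)y + 220)
  −48y^3 + 688y^2 − 3200y + 4800 = (−(72/11)y + 240/11)((22/3)y^2 − (242/3)y + 220) + (0)
Last nonzero remainder: (22/3)y^2 − (242/3)y + 220. Dividing through by 22/3 gives the monic gcd y^2 − 11y + 30.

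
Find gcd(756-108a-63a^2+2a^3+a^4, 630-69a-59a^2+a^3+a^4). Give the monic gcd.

Repeated division with remainder:
  a^4+2a^3-63a^2-108a+756 = (a^4+a^3-59a^2-69a+630) + (a^3-4a^2-39a+126)
  a^4+a^3-59a^2-69a+630 = (a+5)(a^3-4a^2-39a+126) + (0)
The last nonzero remainder a^3-4a^2-39a+126 is already monic.

126-39a-4a^2+a^3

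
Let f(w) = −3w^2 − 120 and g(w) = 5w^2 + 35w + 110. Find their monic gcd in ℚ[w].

1

Apply the Euclidean algorithm:
  −3w^2 − 120 = (−3/5)(5w^2 + 35w + 110) + (21w − 54)
  5w^2 + 35w + 110 = ((5/21)w + 335/147)(21w − 54) + (11420/49)
  21w − 54 = ((1029/11420)w − 1323/5710)(11420/49) + (0)
The last nonzero remainder is the constant 11420/49, so the polynomials are coprime and gcd = 1.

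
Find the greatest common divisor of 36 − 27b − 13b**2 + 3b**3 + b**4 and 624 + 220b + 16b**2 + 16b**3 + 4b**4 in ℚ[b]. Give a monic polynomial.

By polynomial division,
  b**4 + 3b**3 − 13b**2 − 27b + 36 = (1/4)(4b**4 + 16b**3 + 16b**2 + 220b + 624) + (−b**3 − 17b**2 − 82b − 120)
  4b**4 + 16b**3 + 16b**2 + 220b + 624 = (−4b + 52)(−b**3 − 17b**2 − 82b − 120) + (572b**2 + 4004b + 6864)
  −b**3 − 17b**2 − 82b − 120 = (−(1/572)b − 5/286)(572b**2 + 4004b + 6864) + (0)
Last nonzero remainder: 572b**2 + 4004b + 6864. Dividing through by 572 gives the monic gcd b**2 + 7b + 12.

12 + 7b + b**2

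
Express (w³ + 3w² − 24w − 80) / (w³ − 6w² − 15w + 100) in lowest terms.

Apply the Euclidean algorithm:
  w³ + 3w² − 24w − 80 = (w³ − 6w² − 15w + 100) + (9w² − 9w − 180)
  w³ − 6w² − 15w + 100 = ((1/9)w − 5/9)(9w² − 9w − 180) + (0)
Last nonzero remainder: 9w² − 9w − 180. Dividing through by 9 gives the monic gcd w² − w − 20.
Cancel w² − w − 20 from numerator and denominator to get the reduced form.

(w + 4)/(w − 5)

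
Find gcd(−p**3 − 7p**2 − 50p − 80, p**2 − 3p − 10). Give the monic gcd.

p + 2

Repeated division with remainder:
  −p**3 − 7p**2 − 50p − 80 = (−p − 10)(p**2 − 3p − 10) + (−90p − 180)
  p**2 − 3p − 10 = (−(1/90)p + 1/18)(−90p − 180) + (0)
Last nonzero remainder: −90p − 180. Dividing through by −90 gives the monic gcd p + 2.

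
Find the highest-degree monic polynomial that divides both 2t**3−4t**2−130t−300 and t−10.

t−10

Euclidean algorithm in ℚ[t]:
  2t**3−4t**2−130t−300 = (2t**2+16t+30)(t−10) + (0)
The last nonzero remainder t−10 is already monic.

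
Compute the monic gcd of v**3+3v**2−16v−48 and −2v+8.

Euclidean algorithm in ℚ[v]:
  v**3+3v**2−16v−48 = (−(1/2)v**2−(7/2)v−6)(−2v+8) + (0)
Last nonzero remainder: −2v+8. Dividing through by −2 gives the monic gcd v−4.

v−4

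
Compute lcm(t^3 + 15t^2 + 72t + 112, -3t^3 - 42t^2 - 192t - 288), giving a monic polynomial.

t^4 + 21t^3 + 162t^2 + 544t + 672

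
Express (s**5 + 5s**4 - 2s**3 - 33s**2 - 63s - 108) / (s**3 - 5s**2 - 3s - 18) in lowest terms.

(s**3 + 4s**2 - 9s - 36)/(s - 6)

Apply the Euclidean algorithm:
  s**5 + 5s**4 - 2s**3 - 33s**2 - 63s - 108 = (s**2 + 10s + 51)(s**3 - 5s**2 - 3s - 18) + (270s**2 + 270s + 810)
  s**3 - 5s**2 - 3s - 18 = ((1/270)s - 1/45)(270s**2 + 270s + 810) + (0)
Last nonzero remainder: 270s**2 + 270s + 810. Dividing through by 270 gives the monic gcd s**2 + s + 3.
Cancel s**2 + s + 3 from numerator and denominator to get the reduced form.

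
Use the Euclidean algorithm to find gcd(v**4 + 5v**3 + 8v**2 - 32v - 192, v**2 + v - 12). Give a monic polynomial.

v**2 + v - 12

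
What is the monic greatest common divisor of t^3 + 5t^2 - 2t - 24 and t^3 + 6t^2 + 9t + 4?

t + 4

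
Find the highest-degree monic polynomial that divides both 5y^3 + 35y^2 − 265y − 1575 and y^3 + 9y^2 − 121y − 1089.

y + 9

Apply the Euclidean algorithm:
  5y^3 + 35y^2 − 265y − 1575 = (5)(y^3 + 9y^2 − 121y − 1089) + (−10y^2 + 340y + 3870)
  y^3 + 9y^2 − 121y − 1089 = (−(1/10)y − 43/10)(−10y^2 + 340y + 3870) + (1728y + 15552)
  −10y^2 + 340y + 3870 = (−(5/864)y + 215/864)(1728y + 15552) + (0)
Last nonzero remainder: 1728y + 15552. Dividing through by 1728 gives the monic gcd y + 9.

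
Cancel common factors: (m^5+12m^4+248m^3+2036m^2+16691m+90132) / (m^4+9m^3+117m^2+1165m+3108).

Euclidean algorithm in ℚ[m]:
  m^5+12m^4+248m^3+2036m^2+16691m+90132 = (m+3)(m^4+9m^3+117m^2+1165m+3108) + (104m^3+520m^2+10088m+80808)
  m^4+9m^3+117m^2+1165m+3108 = ((1/104)m+1/26)(104m^3+520m^2+10088m+80808) + (0)
Last nonzero remainder: 104m^3+520m^2+10088m+80808. Dividing through by 104 gives the monic gcd m^3+5m^2+97m+777.
Cancel m^3+5m^2+97m+777 from numerator and denominator to get the reduced form.

(m^2+7m+116)/(m+4)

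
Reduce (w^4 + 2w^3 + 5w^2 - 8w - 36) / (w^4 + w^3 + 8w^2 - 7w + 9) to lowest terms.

Repeated division with remainder:
  w^4 + 2w^3 + 5w^2 - 8w - 36 = (w^4 + w^3 + 8w^2 - 7w + 9) + (w^3 - 3w^2 - w - 45)
  w^4 + w^3 + 8w^2 - 7w + 9 = (w + 4)(w^3 - 3w^2 - w - 45) + (21w^2 + 42w + 189)
  w^3 - 3w^2 - w - 45 = ((1/21)w - 5/21)(21w^2 + 42w + 189) + (0)
Last nonzero remainder: 21w^2 + 42w + 189. Dividing through by 21 gives the monic gcd w^2 + 2w + 9.
Cancel w^2 + 2w + 9 from numerator and denominator to get the reduced form.

(w^2 - 4)/(w^2 - w + 1)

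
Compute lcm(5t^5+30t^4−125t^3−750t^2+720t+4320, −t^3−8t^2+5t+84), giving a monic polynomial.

t^6+13t^5+17t^4−325t^3−906t^2+1872t+6048

By polynomial division,
  5t^5+30t^4−125t^3−750t^2+720t+4320 = (−5t^2+10t+20)(−t^3−8t^2+5t+84) + (−220t^2−220t+2640)
  −t^3−8t^2+5t+84 = ((1/220)t+7/220)(−220t^2−220t+2640) + (0)
Last nonzero remainder: −220t^2−220t+2640. Dividing through by −220 gives the monic gcd t^2+t−12.
Then lcm(f, g) = f·g / gcd(f, g); expanding and making the result monic gives the answer.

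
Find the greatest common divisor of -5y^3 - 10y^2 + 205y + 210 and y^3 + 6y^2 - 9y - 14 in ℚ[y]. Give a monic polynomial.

y^2 + 8y + 7

Repeated division with remainder:
  -5y^3 - 10y^2 + 205y + 210 = (-5)(y^3 + 6y^2 - 9y - 14) + (20y^2 + 160y + 140)
  y^3 + 6y^2 - 9y - 14 = ((1/20)y - 1/10)(20y^2 + 160y + 140) + (0)
Last nonzero remainder: 20y^2 + 160y + 140. Dividing through by 20 gives the monic gcd y^2 + 8y + 7.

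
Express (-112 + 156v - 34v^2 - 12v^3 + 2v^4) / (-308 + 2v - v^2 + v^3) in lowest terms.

(16 - 20v + 2v^2 + 2v^3)/(44 + 6v + v^2)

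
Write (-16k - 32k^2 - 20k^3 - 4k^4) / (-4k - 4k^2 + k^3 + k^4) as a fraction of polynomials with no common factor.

(-8 - 4k)/(-2 + k)

Apply the Euclidean algorithm:
  -4k^4 - 20k^3 - 32k^2 - 16k = (-4)(k^4 + k^3 - 4k^2 - 4k) + (-16k^3 - 48k^2 - 32k)
  k^4 + k^3 - 4k^2 - 4k = (-(1/16)k + 1/8)(-16k^3 - 48k^2 - 32k) + (0)
Last nonzero remainder: -16k^3 - 48k^2 - 32k. Dividing through by -16 gives the monic gcd k^3 + 3k^2 + 2k.
Cancel k^3 + 3k^2 + 2k from numerator and denominator to get the reduced form.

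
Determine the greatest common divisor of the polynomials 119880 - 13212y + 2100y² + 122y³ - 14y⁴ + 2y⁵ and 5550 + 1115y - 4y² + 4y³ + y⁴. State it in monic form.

1110 + y - y² + y³

Apply the Euclidean algorithm:
  2y⁵ - 14y⁴ + 122y³ + 2100y² - 13212y + 119880 = (2y - 22)(y⁴ + 4y³ - 4y² + 1115y + 5550) + (218y³ - 218y² + 218y + 241980)
  y⁴ + 4y³ - 4y² + 1115y + 5550 = ((1/218)y + 5/218)(218y³ - 218y² + 218y + 241980) + (0)
Last nonzero remainder: 218y³ - 218y² + 218y + 241980. Dividing through by 218 gives the monic gcd y³ - y² + y + 1110.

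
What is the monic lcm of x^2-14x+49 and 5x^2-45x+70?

Euclidean algorithm in ℚ[x]:
  x^2-14x+49 = (1/5)(5x^2-45x+70) + (-5x+35)
  5x^2-45x+70 = (-x+2)(-5x+35) + (0)
Last nonzero remainder: -5x+35. Dividing through by -5 gives the monic gcd x-7.
Then lcm(f, g) = f·g / gcd(f, g); expanding and making the result monic gives the answer.

x^3-16x^2+77x-98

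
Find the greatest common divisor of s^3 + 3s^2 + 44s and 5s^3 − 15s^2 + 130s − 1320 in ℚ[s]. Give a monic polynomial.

s^2 + 3s + 44

Repeated division with remainder:
  s^3 + 3s^2 + 44s = (1/5)(5s^3 − 15s^2 + 130s − 1320) + (6s^2 + 18s + 264)
  5s^3 − 15s^2 + 130s − 1320 = ((5/6)s − 5)(6s^2 + 18s + 264) + (0)
Last nonzero remainder: 6s^2 + 18s + 264. Dividing through by 6 gives the monic gcd s^2 + 3s + 44.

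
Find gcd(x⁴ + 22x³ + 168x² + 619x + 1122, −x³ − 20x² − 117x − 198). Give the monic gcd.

x² + 17x + 66

By polynomial division,
  x⁴ + 22x³ + 168x² + 619x + 1122 = (−x − 2)(−x³ − 20x² − 117x − 198) + (11x² + 187x + 726)
  −x³ − 20x² − 117x − 198 = (−(1/11)x − 3/11)(11x² + 187x + 726) + (0)
Last nonzero remainder: 11x² + 187x + 726. Dividing through by 11 gives the monic gcd x² + 17x + 66.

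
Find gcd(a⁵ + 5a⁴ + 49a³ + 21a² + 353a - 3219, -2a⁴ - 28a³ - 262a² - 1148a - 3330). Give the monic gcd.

a² + 7a + 37

Euclidean algorithm in ℚ[a]:
  a⁵ + 5a⁴ + 49a³ + 21a² + 353a - 3219 = (-(1/2)a + 9/2)(-2a⁴ - 28a³ - 262a² - 1148a - 3330) + (44a³ + 626a² + 3854a + 11766)
  -2a⁴ - 28a³ - 262a² - 1148a - 3330 = (-(1/22)a + 5/484)(44a³ + 626a² + 3854a + 11766) + (-(22575/242)a² - (158025/242)a - 835275/242)
  44a³ + 626a² + 3854a + 11766 = (-(10648/22575)a - 25652/7525)(-(22575/242)a² - (158025/242)a - 835275/242) + (0)
Last nonzero remainder: -(22575/242)a² - (158025/242)a - 835275/242. Dividing through by -22575/242 gives the monic gcd a² + 7a + 37.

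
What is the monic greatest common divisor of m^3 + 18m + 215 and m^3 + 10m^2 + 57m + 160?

By polynomial division,
  m^3 + 18m + 215 = (m^3 + 10m^2 + 57m + 160) + (−10m^2 − 39m + 55)
  m^3 + 10m^2 + 57m + 160 = (−(1/10)m − 61/100)(−10m^2 − 39m + 55) + ((3871/100)m + 3871/20)
  −10m^2 − 39m + 55 = (−(1000/3871)m + 1100/3871)((3871/100)m + 3871/20) + (0)
Last nonzero remainder: (3871/100)m + 3871/20. Dividing through by 3871/100 gives the monic gcd m + 5.

m + 5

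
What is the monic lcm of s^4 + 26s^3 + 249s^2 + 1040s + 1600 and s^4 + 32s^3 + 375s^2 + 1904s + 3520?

By polynomial division,
  s^4 + 26s^3 + 249s^2 + 1040s + 1600 = (s^4 + 32s^3 + 375s^2 + 1904s + 3520) + (-6s^3 - 126s^2 - 864s - 1920)
  s^4 + 32s^3 + 375s^2 + 1904s + 3520 = (-(1/6)s - 11/6)(-6s^3 - 126s^2 - 864s - 1920) + (0)
Last nonzero remainder: -6s^3 - 126s^2 - 864s - 1920. Dividing through by -6 gives the monic gcd s^3 + 21s^2 + 144s + 320.
Then lcm(f, g) = f·g / gcd(f, g); expanding and making the result monic gives the answer.

s^5 + 37s^4 + 535s^3 + 3779s^2 + 13040s + 17600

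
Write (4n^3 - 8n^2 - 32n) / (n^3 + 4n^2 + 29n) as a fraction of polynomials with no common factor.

(4n^2 - 8n - 32)/(n^2 + 4n + 29)

By polynomial division,
  4n^3 - 8n^2 - 32n = (4)(n^3 + 4n^2 + 29n) + (-24n^2 - 148n)
  n^3 + 4n^2 + 29n = (-(1/24)n + 13/144)(-24n^2 - 148n) + ((1525/36)n)
  -24n^2 - 148n = (-(864/1525)n - 5328/1525)((1525/36)n) + (0)
Last nonzero remainder: (1525/36)n. Dividing through by 1525/36 gives the monic gcd n.
Cancel n from numerator and denominator to get the reduced form.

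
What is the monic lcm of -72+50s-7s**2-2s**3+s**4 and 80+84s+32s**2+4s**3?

-360-38s+93s**2+12s**3-10s**4+2s**5+s**6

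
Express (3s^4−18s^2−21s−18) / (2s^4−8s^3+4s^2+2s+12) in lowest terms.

(3s+6)/(2s−4)

Repeated division with remainder:
  3s^4−18s^2−21s−18 = (3/2)(2s^4−8s^3+4s^2+2s+12) + (12s^3−24s^2−24s−36)
  2s^4−8s^3+4s^2+2s+12 = ((1/6)s−1/3)(12s^3−24s^2−24s−36) + (0)
Last nonzero remainder: 12s^3−24s^2−24s−36. Dividing through by 12 gives the monic gcd s^3−2s^2−2s−3.
Cancel s^3−2s^2−2s−3 from numerator and denominator to get the reduced form.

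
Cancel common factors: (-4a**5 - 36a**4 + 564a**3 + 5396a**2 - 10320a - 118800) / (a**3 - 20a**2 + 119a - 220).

(-4a**3 - 100a**2 - 816a - 2160)/(a - 4)

Euclidean algorithm in ℚ[a]:
  -4a**5 - 36a**4 + 564a**3 + 5396a**2 - 10320a - 118800 = (-4a**2 - 116a - 1280)(a**3 - 20a**2 + 119a - 220) + (-7280a**2 + 116480a - 400400)
  a**3 - 20a**2 + 119a - 220 = (-(1/7280)a + 1/1820)(-7280a**2 + 116480a - 400400) + (0)
Last nonzero remainder: -7280a**2 + 116480a - 400400. Dividing through by -7280 gives the monic gcd a**2 - 16a + 55.
Cancel a**2 - 16a + 55 from numerator and denominator to get the reduced form.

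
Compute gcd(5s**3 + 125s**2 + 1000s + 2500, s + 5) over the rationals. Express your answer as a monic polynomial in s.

s + 5

By polynomial division,
  5s**3 + 125s**2 + 1000s + 2500 = (5s**2 + 100s + 500)(s + 5) + (0)
The last nonzero remainder s + 5 is already monic.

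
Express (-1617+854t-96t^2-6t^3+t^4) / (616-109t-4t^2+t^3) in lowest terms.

By polynomial division,
  t^4-6t^3-96t^2+854t-1617 = (t-2)(t^3-4t^2-109t+616) + (5t^2+20t-385)
  t^3-4t^2-109t+616 = ((1/5)t-8/5)(5t^2+20t-385) + (0)
Last nonzero remainder: 5t^2+20t-385. Dividing through by 5 gives the monic gcd t^2+4t-77.
Cancel t^2+4t-77 from numerator and denominator to get the reduced form.

(21-10t+t^2)/(-8+t)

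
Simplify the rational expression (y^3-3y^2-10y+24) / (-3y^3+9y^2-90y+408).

(-y^2-y+6)/(3y^2+3y+102)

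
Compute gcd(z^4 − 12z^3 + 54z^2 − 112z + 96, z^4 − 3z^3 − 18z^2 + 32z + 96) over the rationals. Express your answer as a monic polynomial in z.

Repeated division with remainder:
  z^4 − 12z^3 + 54z^2 − 112z + 96 = (z^4 − 3z^3 − 18z^2 + 32z + 96) + (−9z^3 + 72z^2 − 144z)
  z^4 − 3z^3 − 18z^2 + 32z + 96 = (−(1/9)z − 5/9)(−9z^3 + 72z^2 − 144z) + (6z^2 − 48z + 96)
  −9z^3 + 72z^2 − 144z = (−(3/2)z)(6z^2 − 48z + 96) + (0)
Last nonzero remainder: 6z^2 − 48z + 96. Dividing through by 6 gives the monic gcd z^2 − 8z + 16.

z^2 − 8z + 16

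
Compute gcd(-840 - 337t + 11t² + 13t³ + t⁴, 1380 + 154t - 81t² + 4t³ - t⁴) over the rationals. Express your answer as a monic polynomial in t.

-15 - 2t + t²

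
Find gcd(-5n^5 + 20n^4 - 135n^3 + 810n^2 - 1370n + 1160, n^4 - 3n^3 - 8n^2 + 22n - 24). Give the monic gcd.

n^3 - 6n^2 + 10n - 8

Repeated division with remainder:
  -5n^5 + 20n^4 - 135n^3 + 810n^2 - 1370n + 1160 = (-5n + 5)(n^4 - 3n^3 - 8n^2 + 22n - 24) + (-160n^3 + 960n^2 - 1600n + 1280)
  n^4 - 3n^3 - 8n^2 + 22n - 24 = (-(1/160)n - 3/160)(-160n^3 + 960n^2 - 1600n + 1280) + (0)
Last nonzero remainder: -160n^3 + 960n^2 - 1600n + 1280. Dividing through by -160 gives the monic gcd n^3 - 6n^2 + 10n - 8.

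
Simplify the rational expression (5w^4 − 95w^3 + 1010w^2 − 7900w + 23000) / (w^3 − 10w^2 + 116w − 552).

Apply the Euclidean algorithm:
  5w^4 − 95w^3 + 1010w^2 − 7900w + 23000 = (5w − 45)(w^3 − 10w^2 + 116w − 552) + (−20w^2 + 80w − 1840)
  w^3 − 10w^2 + 116w − 552 = (−(1/20)w + 3/10)(−20w^2 + 80w − 1840) + (0)
Last nonzero remainder: −20w^2 + 80w − 1840. Dividing through by −20 gives the monic gcd w^2 − 4w + 92.
Cancel w^2 − 4w + 92 from numerator and denominator to get the reduced form.

(5w^2 − 75w + 250)/(w − 6)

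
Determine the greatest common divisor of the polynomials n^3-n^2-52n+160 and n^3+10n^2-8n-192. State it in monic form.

n^2+4n-32

Apply the Euclidean algorithm:
  n^3-n^2-52n+160 = (n^3+10n^2-8n-192) + (-11n^2-44n+352)
  n^3+10n^2-8n-192 = (-(1/11)n-6/11)(-11n^2-44n+352) + (0)
Last nonzero remainder: -11n^2-44n+352. Dividing through by -11 gives the monic gcd n^2+4n-32.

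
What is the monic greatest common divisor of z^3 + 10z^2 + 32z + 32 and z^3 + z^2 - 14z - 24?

z + 2

Apply the Euclidean algorithm:
  z^3 + 10z^2 + 32z + 32 = (z^3 + z^2 - 14z - 24) + (9z^2 + 46z + 56)
  z^3 + z^2 - 14z - 24 = ((1/9)z - 37/81)(9z^2 + 46z + 56) + ((64/81)z + 128/81)
  9z^2 + 46z + 56 = ((729/64)z + 567/16)((64/81)z + 128/81) + (0)
Last nonzero remainder: (64/81)z + 128/81. Dividing through by 64/81 gives the monic gcd z + 2.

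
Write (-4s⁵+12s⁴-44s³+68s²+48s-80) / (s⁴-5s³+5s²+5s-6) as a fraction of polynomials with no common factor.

Repeated division with remainder:
  -4s⁵+12s⁴-44s³+68s²+48s-80 = (-4s-8)(s⁴-5s³+5s²+5s-6) + (-64s³+128s²+64s-128)
  s⁴-5s³+5s²+5s-6 = (-(1/64)s+3/64)(-64s³+128s²+64s-128) + (0)
Last nonzero remainder: -64s³+128s²+64s-128. Dividing through by -64 gives the monic gcd s³-2s²-s+2.
Cancel s³-2s²-s+2 from numerator and denominator to get the reduced form.

(-4s²+4s-40)/(s-3)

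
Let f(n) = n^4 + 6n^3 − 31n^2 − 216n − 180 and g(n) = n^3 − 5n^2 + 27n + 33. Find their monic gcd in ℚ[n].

Repeated division with remainder:
  n^4 + 6n^3 − 31n^2 − 216n − 180 = (n + 11)(n^3 − 5n^2 + 27n + 33) + (−3n^2 − 546n − 543)
  n^3 − 5n^2 + 27n + 33 = (−(1/3)n + 187/3)(−3n^2 − 546n − 543) + (33880n + 33880)
  −3n^2 − 546n − 543 = (−(3/33880)n − 543/33880)(33880n + 33880) + (0)
Last nonzero remainder: 33880n + 33880. Dividing through by 33880 gives the monic gcd n + 1.

n + 1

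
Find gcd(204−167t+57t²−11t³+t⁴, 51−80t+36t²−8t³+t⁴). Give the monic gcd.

−51+29t−7t²+t³

Apply the Euclidean algorithm:
  t⁴−11t³+57t²−167t+204 = (t⁴−8t³+36t²−80t+51) + (−3t³+21t²−87t+153)
  t⁴−8t³+36t²−80t+51 = (−(1/3)t+1/3)(−3t³+21t²−87t+153) + (0)
Last nonzero remainder: −3t³+21t²−87t+153. Dividing through by −3 gives the monic gcd t³−7t²+29t−51.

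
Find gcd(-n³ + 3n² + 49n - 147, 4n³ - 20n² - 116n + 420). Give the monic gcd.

Apply the Euclidean algorithm:
  -n³ + 3n² + 49n - 147 = (-1/4)(4n³ - 20n² - 116n + 420) + (-2n² + 20n - 42)
  4n³ - 20n² - 116n + 420 = (-2n - 10)(-2n² + 20n - 42) + (0)
Last nonzero remainder: -2n² + 20n - 42. Dividing through by -2 gives the monic gcd n² - 10n + 21.

n² - 10n + 21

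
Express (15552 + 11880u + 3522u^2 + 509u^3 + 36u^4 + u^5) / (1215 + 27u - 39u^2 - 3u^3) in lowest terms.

(-192 - 104u - 18u^2 - u^3)/(-15 + 3u)

Apply the Euclidean algorithm:
  u^5 + 36u^4 + 509u^3 + 3522u^2 + 11880u + 15552 = (-(1/3)u^2 - (23/3)u - 73)(-3u^3 - 39u^2 + 27u + 1215) + (1287u^2 + 23166u + 104247)
  -3u^3 - 39u^2 + 27u + 1215 = (-(1/429)u + 5/429)(1287u^2 + 23166u + 104247) + (0)
Last nonzero remainder: 1287u^2 + 23166u + 104247. Dividing through by 1287 gives the monic gcd u^2 + 18u + 81.
Cancel u^2 + 18u + 81 from numerator and denominator to get the reduced form.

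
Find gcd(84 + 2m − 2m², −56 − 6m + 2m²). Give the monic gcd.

−7 + m

By polynomial division,
  −2m² + 2m + 84 = (−1)(2m² − 6m − 56) + (−4m + 28)
  2m² − 6m − 56 = (−(1/2)m − 2)(−4m + 28) + (0)
Last nonzero remainder: −4m + 28. Dividing through by −4 gives the monic gcd m − 7.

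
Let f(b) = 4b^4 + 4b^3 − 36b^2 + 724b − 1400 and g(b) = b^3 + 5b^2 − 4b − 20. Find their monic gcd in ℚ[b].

Repeated division with remainder:
  4b^4 + 4b^3 − 36b^2 + 724b − 1400 = (4b − 16)(b^3 + 5b^2 − 4b − 20) + (60b^2 + 740b − 1720)
  b^3 + 5b^2 − 4b − 20 = ((1/60)b − 11/90)(60b^2 + 740b − 1720) + ((1036/9)b − 2072/9)
  60b^2 + 740b − 1720 = ((135/259)b + 1935/259)((1036/9)b − 2072/9) + (0)
Last nonzero remainder: (1036/9)b − 2072/9. Dividing through by 1036/9 gives the monic gcd b − 2.

b − 2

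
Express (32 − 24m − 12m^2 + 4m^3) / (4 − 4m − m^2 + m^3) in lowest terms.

(−16 + 4m)/(−2 + m)

By polynomial division,
  4m^3 − 12m^2 − 24m + 32 = (4)(m^3 − m^2 − 4m + 4) + (−8m^2 − 8m + 16)
  m^3 − m^2 − 4m + 4 = (−(1/8)m + 1/4)(−8m^2 − 8m + 16) + (0)
Last nonzero remainder: −8m^2 − 8m + 16. Dividing through by −8 gives the monic gcd m^2 + m − 2.
Cancel m^2 + m − 2 from numerator and denominator to get the reduced form.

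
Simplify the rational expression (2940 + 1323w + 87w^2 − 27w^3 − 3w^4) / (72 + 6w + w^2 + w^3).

By polynomial division,
  −3w^4 − 27w^3 + 87w^2 + 1323w + 2940 = (−3w − 24)(w^3 + w^2 + 6w + 72) + (129w^2 + 1683w + 4668)
  w^3 + w^2 + 6w + 72 = ((1/129)w − 518/5547)(129w^2 + 1683w + 4668) + ((234784/1849)w + 939136/1849)
  129w^2 + 1683w + 4668 = ((238521/234784)w + 2157783/234784)((234784/1849)w + 939136/1849) + (0)
Last nonzero remainder: (234784/1849)w + 939136/1849. Dividing through by 234784/1849 gives the monic gcd w + 4.
Cancel w + 4 from numerator and denominator to get the reduced form.

(735 + 147w − 15w^2 − 3w^3)/(18 − 3w + w^2)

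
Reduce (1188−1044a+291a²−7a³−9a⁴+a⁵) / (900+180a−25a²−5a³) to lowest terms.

(33−29a+9a²−a³)/(25+5a)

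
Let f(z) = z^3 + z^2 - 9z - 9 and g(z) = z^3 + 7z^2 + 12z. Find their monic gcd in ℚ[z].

Apply the Euclidean algorithm:
  z^3 + z^2 - 9z - 9 = (z^3 + 7z^2 + 12z) + (-6z^2 - 21z - 9)
  z^3 + 7z^2 + 12z = (-(1/6)z - 7/12)(-6z^2 - 21z - 9) + (-(7/4)z - 21/4)
  -6z^2 - 21z - 9 = ((24/7)z + 12/7)(-(7/4)z - 21/4) + (0)
Last nonzero remainder: -(7/4)z - 21/4. Dividing through by -7/4 gives the monic gcd z + 3.

z + 3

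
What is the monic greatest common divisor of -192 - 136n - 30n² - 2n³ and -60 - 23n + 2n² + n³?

12 + 7n + n²

Euclidean algorithm in ℚ[n]:
  -2n³ - 30n² - 136n - 192 = (-2)(n³ + 2n² - 23n - 60) + (-26n² - 182n - 312)
  n³ + 2n² - 23n - 60 = (-(1/26)n + 5/26)(-26n² - 182n - 312) + (0)
Last nonzero remainder: -26n² - 182n - 312. Dividing through by -26 gives the monic gcd n² + 7n + 12.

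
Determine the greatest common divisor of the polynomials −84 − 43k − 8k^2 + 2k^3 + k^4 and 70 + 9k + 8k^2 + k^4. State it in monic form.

7 + 3k + k^2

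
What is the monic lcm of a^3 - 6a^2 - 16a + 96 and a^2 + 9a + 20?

By polynomial division,
  a^3 - 6a^2 - 16a + 96 = (a - 15)(a^2 + 9a + 20) + (99a + 396)
  a^2 + 9a + 20 = ((1/99)a + 5/99)(99a + 396) + (0)
Last nonzero remainder: 99a + 396. Dividing through by 99 gives the monic gcd a + 4.
Then lcm(f, g) = f·g / gcd(f, g); expanding and making the result monic gives the answer.

a^4 - a^3 - 46a^2 + 16a + 480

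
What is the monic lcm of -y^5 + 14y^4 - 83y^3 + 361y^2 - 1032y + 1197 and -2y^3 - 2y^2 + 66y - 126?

Repeated division with remainder:
  -y^5 + 14y^4 - 83y^3 + 361y^2 - 1032y + 1197 = ((1/2)y^2 - (15/2)y + 131/2)(-2y^3 - 2y^2 + 66y - 126) + (1050y^2 - 6300y + 9450)
  -2y^3 - 2y^2 + 66y - 126 = (-(1/525)y - 1/75)(1050y^2 - 6300y + 9450) + (0)
Last nonzero remainder: 1050y^2 - 6300y + 9450. Dividing through by 1050 gives the monic gcd y^2 - 6y + 9.
Then lcm(f, g) = f·g / gcd(f, g); expanding and making the result monic gives the answer.

y^6 - 7y^5 - 15y^4 + 220y^3 - 1495y^2 + 6027y - 8379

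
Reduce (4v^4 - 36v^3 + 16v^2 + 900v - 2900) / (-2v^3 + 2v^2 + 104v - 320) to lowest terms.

Apply the Euclidean algorithm:
  4v^4 - 36v^3 + 16v^2 + 900v - 2900 = (-2v + 16)(-2v^3 + 2v^2 + 104v - 320) + (192v^2 - 1404v + 2220)
  -2v^3 + 2v^2 + 104v - 320 = (-(1/96)v - 101/1536)(192v^2 - 1404v + 2220) + ((4455/128)v - 22275/128)
  192v^2 - 1404v + 2220 = ((8192/1485)v - 18944/1485)((4455/128)v - 22275/128) + (0)
Last nonzero remainder: (4455/128)v - 22275/128. Dividing through by 4455/128 gives the monic gcd v - 5.
Cancel v - 5 from numerator and denominator to get the reduced form.

(-2v^3 + 8v^2 + 32v - 290)/(v^2 + 4v - 32)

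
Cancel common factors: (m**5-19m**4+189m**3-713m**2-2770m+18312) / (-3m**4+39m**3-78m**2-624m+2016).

(-m**2+10m-109)/(3m-12)

By polynomial division,
  m**5-19m**4+189m**3-713m**2-2770m+18312 = (-(1/3)m+2)(-3m**4+39m**3-78m**2-624m+2016) + (85m**3-765m**2-850m+14280)
  -3m**4+39m**3-78m**2-624m+2016 = (-(3/85)m+12/85)(85m**3-765m**2-850m+14280) + (0)
Last nonzero remainder: 85m**3-765m**2-850m+14280. Dividing through by 85 gives the monic gcd m**3-9m**2-10m+168.
Cancel m**3-9m**2-10m+168 from numerator and denominator to get the reduced form.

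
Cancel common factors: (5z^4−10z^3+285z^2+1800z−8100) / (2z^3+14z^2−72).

Apply the Euclidean algorithm:
  5z^4−10z^3+285z^2+1800z−8100 = ((5/2)z−45/2)(2z^3+14z^2−72) + (600z^2+1980z−9720)
  2z^3+14z^2−72 = ((1/300)z+37/3000)(600z^2+1980z−9720) + ((399/50)z+1197/25)
  600z^2+1980z−9720 = ((10000/133)z−27000/133)((399/50)z+1197/25) + (0)
Last nonzero remainder: (399/50)z+1197/25. Dividing through by 399/50 gives the monic gcd z+6.
Cancel z+6 from numerator and denominator to get the reduced form.

(5z^3−40z^2+525z−1350)/(2z^2+2z−12)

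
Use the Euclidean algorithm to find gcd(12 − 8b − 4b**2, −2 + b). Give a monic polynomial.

1

By polynomial division,
  −4b**2 − 8b + 12 = (−4b − 16)(b − 2) + (−20)
  b − 2 = (−(1/20)b + 1/10)(−20) + (0)
The last nonzero remainder is the constant −20, so the polynomials are coprime and gcd = 1.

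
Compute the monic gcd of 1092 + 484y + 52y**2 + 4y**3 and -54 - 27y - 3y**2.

3 + y

Apply the Euclidean algorithm:
  4y**3 + 52y**2 + 484y + 1092 = (-(4/3)y - 16/3)(-3y**2 - 27y - 54) + (268y + 804)
  -3y**2 - 27y - 54 = (-(3/268)y - 9/134)(268y + 804) + (0)
Last nonzero remainder: 268y + 804. Dividing through by 268 gives the monic gcd y + 3.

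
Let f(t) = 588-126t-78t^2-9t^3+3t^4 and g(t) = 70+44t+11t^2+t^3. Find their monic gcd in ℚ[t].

Repeated division with remainder:
  3t^4-9t^3-78t^2-126t+588 = (3t-42)(t^3+11t^2+44t+70) + (252t^2+1512t+3528)
  t^3+11t^2+44t+70 = ((1/252)t+5/252)(252t^2+1512t+3528) + (0)
Last nonzero remainder: 252t^2+1512t+3528. Dividing through by 252 gives the monic gcd t^2+6t+14.

14+6t+t^2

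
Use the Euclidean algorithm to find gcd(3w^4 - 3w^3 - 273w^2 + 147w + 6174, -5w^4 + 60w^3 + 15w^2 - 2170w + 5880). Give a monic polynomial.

Euclidean algorithm in ℚ[w]:
  3w^4 - 3w^3 - 273w^2 + 147w + 6174 = (-3/5)(-5w^4 + 60w^3 + 15w^2 - 2170w + 5880) + (33w^3 - 264w^2 - 1155w + 9702)
  -5w^4 + 60w^3 + 15w^2 - 2170w + 5880 = (-(5/33)w + 20/33)(33w^3 - 264w^2 - 1155w + 9702) + (0)
Last nonzero remainder: 33w^3 - 264w^2 - 1155w + 9702. Dividing through by 33 gives the monic gcd w^3 - 8w^2 - 35w + 294.

w^3 - 8w^2 - 35w + 294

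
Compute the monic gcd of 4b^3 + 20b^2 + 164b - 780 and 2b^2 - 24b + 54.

b - 3

Apply the Euclidean algorithm:
  4b^3 + 20b^2 + 164b - 780 = (2b + 34)(2b^2 - 24b + 54) + (872b - 2616)
  2b^2 - 24b + 54 = ((1/436)b - 9/436)(872b - 2616) + (0)
Last nonzero remainder: 872b - 2616. Dividing through by 872 gives the monic gcd b - 3.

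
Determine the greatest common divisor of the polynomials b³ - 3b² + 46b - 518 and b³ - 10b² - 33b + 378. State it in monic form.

b - 7

Repeated division with remainder:
  b³ - 3b² + 46b - 518 = (b³ - 10b² - 33b + 378) + (7b² + 79b - 896)
  b³ - 10b² - 33b + 378 = ((1/7)b - 149/49)(7b² + 79b - 896) + ((16426/49)b - 16426/7)
  7b² + 79b - 896 = ((343/16426)b + 3136/8213)((16426/49)b - 16426/7) + (0)
Last nonzero remainder: (16426/49)b - 16426/7. Dividing through by 16426/49 gives the monic gcd b - 7.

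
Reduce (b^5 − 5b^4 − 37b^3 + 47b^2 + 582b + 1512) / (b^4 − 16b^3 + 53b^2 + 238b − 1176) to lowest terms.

(b^2 + 4b + 9)/(b − 7)

By polynomial division,
  b^5 − 5b^4 − 37b^3 + 47b^2 + 582b + 1512 = (b + 11)(b^4 − 16b^3 + 53b^2 + 238b − 1176) + (86b^3 − 774b^2 − 860b + 14448)
  b^4 − 16b^3 + 53b^2 + 238b − 1176 = ((1/86)b − 7/86)(86b^3 − 774b^2 − 860b + 14448) + (0)
Last nonzero remainder: 86b^3 − 774b^2 − 860b + 14448. Dividing through by 86 gives the monic gcd b^3 − 9b^2 − 10b + 168.
Cancel b^3 − 9b^2 − 10b + 168 from numerator and denominator to get the reduced form.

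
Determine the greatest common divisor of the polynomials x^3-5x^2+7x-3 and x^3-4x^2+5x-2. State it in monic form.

x^2-2x+1

Apply the Euclidean algorithm:
  x^3-5x^2+7x-3 = (x^3-4x^2+5x-2) + (-x^2+2x-1)
  x^3-4x^2+5x-2 = (-x+2)(-x^2+2x-1) + (0)
Last nonzero remainder: -x^2+2x-1. Dividing through by -1 gives the monic gcd x^2-2x+1.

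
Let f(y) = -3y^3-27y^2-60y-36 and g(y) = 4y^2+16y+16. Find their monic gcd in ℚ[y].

Repeated division with remainder:
  -3y^3-27y^2-60y-36 = (-(3/4)y-15/4)(4y^2+16y+16) + (12y+24)
  4y^2+16y+16 = ((1/3)y+2/3)(12y+24) + (0)
Last nonzero remainder: 12y+24. Dividing through by 12 gives the monic gcd y+2.

y+2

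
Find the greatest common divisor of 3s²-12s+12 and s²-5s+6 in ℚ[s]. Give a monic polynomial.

s-2

Repeated division with remainder:
  3s²-12s+12 = (3)(s²-5s+6) + (3s-6)
  s²-5s+6 = ((1/3)s-1)(3s-6) + (0)
Last nonzero remainder: 3s-6. Dividing through by 3 gives the monic gcd s-2.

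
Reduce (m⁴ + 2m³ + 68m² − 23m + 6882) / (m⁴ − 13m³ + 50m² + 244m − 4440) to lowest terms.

Repeated division with remainder:
  m⁴ + 2m³ + 68m² − 23m + 6882 = (m⁴ − 13m³ + 50m² + 244m − 4440) + (15m³ + 18m² − 267m + 11322)
  m⁴ − 13m³ + 50m² + 244m − 4440 = ((1/15)m − 71/75)(15m³ + 18m² − 267m + 11322) + ((2121/25)m² − (19089/25)m + 156954/25)
  15m³ + 18m² − 267m + 11322 = ((125/707)m + 1275/707)((2121/25)m² − (19089/25)m + 156954/25) + (0)
Last nonzero remainder: (2121/25)m² − (19089/25)m + 156954/25. Dividing through by 2121/25 gives the monic gcd m² − 9m + 74.
Cancel m² − 9m + 74 from numerator and denominator to get the reduced form.

(m² + 11m + 93)/(m² − 4m − 60)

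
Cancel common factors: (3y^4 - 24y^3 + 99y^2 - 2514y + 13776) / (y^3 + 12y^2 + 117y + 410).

Euclidean algorithm in ℚ[y]:
  3y^4 - 24y^3 + 99y^2 - 2514y + 13776 = (3y - 60)(y^3 + 12y^2 + 117y + 410) + (468y^2 + 3276y + 38376)
  y^3 + 12y^2 + 117y + 410 = ((1/468)y + 5/468)(468y^2 + 3276y + 38376) + (0)
Last nonzero remainder: 468y^2 + 3276y + 38376. Dividing through by 468 gives the monic gcd y^2 + 7y + 82.
Cancel y^2 + 7y + 82 from numerator and denominator to get the reduced form.

(3y^2 - 45y + 168)/(y + 5)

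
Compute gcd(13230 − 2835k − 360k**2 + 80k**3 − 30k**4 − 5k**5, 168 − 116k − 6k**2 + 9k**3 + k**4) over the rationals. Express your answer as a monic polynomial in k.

42 + 13k + k**2

Repeated division with remainder:
  −5k**5 − 30k**4 + 80k**3 − 360k**2 − 2835k + 13230 = (−5k + 15)(k**4 + 9k**3 − 6k**2 − 116k + 168) + (−85k**3 − 850k**2 − 255k + 10710)
  k**4 + 9k**3 − 6k**2 − 116k + 168 = (−(1/85)k + 1/85)(−85k**3 − 850k**2 − 255k + 10710) + (k**2 + 13k + 42)
  −85k**3 − 850k**2 − 255k + 10710 = (−85k + 255)(k**2 + 13k + 42) + (0)
The last nonzero remainder k**2 + 13k + 42 is already monic.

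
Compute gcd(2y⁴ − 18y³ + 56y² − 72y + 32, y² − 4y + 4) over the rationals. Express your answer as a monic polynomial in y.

y² − 4y + 4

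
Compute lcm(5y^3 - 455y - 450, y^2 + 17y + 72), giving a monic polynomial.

y^4 + 8y^3 - 91y^2 - 818y - 720

Apply the Euclidean algorithm:
  5y^3 - 455y - 450 = (5y - 85)(y^2 + 17y + 72) + (630y + 5670)
  y^2 + 17y + 72 = ((1/630)y + 4/315)(630y + 5670) + (0)
Last nonzero remainder: 630y + 5670. Dividing through by 630 gives the monic gcd y + 9.
Then lcm(f, g) = f·g / gcd(f, g); expanding and making the result monic gives the answer.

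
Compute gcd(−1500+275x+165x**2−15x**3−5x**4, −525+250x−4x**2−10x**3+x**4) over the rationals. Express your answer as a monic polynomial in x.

−15+2x+x**2

Euclidean algorithm in ℚ[x]:
  −5x**4−15x**3+165x**2+275x−1500 = (−5)(x**4−10x**3−4x**2+250x−525) + (−65x**3+145x**2+1525x−4125)
  x**4−10x**3−4x**2+250x−525 = (−(1/65)x+101/845)(−65x**3+145x**2+1525x−4125) + ((360/169)x**2+(720/169)x−5400/169)
  −65x**3+145x**2+1525x−4125 = (−(2197/72)x+9295/72)((360/169)x**2+(720/169)x−5400/169) + (0)
Last nonzero remainder: (360/169)x**2+(720/169)x−5400/169. Dividing through by 360/169 gives the monic gcd x**2+2x−15.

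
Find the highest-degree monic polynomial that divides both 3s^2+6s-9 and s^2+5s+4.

Apply the Euclidean algorithm:
  3s^2+6s-9 = (3)(s^2+5s+4) + (-9s-21)
  s^2+5s+4 = (-(1/9)s-8/27)(-9s-21) + (-20/9)
  -9s-21 = ((81/20)s+189/20)(-20/9) + (0)
The last nonzero remainder is the constant -20/9, so the polynomials are coprime and gcd = 1.

1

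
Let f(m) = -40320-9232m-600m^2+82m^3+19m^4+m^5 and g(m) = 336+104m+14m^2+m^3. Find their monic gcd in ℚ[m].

56+8m+m^2

Repeated division with remainder:
  m^5+19m^4+82m^3-600m^2-9232m-40320 = (m^2+5m-92)(m^3+14m^2+104m+336) + (-168m^2-1344m-9408)
  m^3+14m^2+104m+336 = (-(1/168)m-1/28)(-168m^2-1344m-9408) + (0)
Last nonzero remainder: -168m^2-1344m-9408. Dividing through by -168 gives the monic gcd m^2+8m+56.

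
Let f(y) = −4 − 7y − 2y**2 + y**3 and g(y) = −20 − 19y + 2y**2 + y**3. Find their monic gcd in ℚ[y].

Repeated division with remainder:
  y**3 − 2y**2 − 7y − 4 = (y**3 + 2y**2 − 19y − 20) + (−4y**2 + 12y + 16)
  y**3 + 2y**2 − 19y − 20 = (−(1/4)y − 5/4)(−4y**2 + 12y + 16) + (0)
Last nonzero remainder: −4y**2 + 12y + 16. Dividing through by −4 gives the monic gcd y**2 − 3y − 4.

−4 − 3y + y**2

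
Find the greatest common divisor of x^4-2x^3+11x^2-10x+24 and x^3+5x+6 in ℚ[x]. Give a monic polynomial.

Repeated division with remainder:
  x^4-2x^3+11x^2-10x+24 = (x-2)(x^3+5x+6) + (6x^2-6x+36)
  x^3+5x+6 = ((1/6)x+1/6)(6x^2-6x+36) + (0)
Last nonzero remainder: 6x^2-6x+36. Dividing through by 6 gives the monic gcd x^2-x+6.

x^2-x+6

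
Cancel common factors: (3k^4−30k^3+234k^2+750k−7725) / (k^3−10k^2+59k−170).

(3k^3−15k^2+159k+1545)/(k^2−5k+34)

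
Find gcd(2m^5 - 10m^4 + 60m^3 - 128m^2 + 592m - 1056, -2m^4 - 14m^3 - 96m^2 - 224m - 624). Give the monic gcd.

m^2 + 2m + 12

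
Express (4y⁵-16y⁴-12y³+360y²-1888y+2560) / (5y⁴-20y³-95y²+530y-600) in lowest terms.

Apply the Euclidean algorithm:
  4y⁵-16y⁴-12y³+360y²-1888y+2560 = ((4/5)y)(5y⁴-20y³-95y²+530y-600) + (64y³-64y²-1408y+2560)
  5y⁴-20y³-95y²+530y-600 = ((5/64)y-15/64)(64y³-64y²-1408y+2560) + (0)
Last nonzero remainder: 64y³-64y²-1408y+2560. Dividing through by 64 gives the monic gcd y³-y²-22y+40.
Cancel y³-y²-22y+40 from numerator and denominator to get the reduced form.

(4y²-12y+64)/(5y-15)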